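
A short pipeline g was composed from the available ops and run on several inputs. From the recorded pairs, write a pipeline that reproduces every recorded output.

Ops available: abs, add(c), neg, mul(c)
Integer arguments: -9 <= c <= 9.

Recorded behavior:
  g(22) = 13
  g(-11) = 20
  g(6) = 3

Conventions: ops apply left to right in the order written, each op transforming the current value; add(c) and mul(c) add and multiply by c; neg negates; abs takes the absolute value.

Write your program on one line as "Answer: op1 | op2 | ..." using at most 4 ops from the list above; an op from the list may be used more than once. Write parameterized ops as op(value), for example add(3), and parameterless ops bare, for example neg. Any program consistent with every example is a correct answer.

add(-2) | neg | add(7) | abs

Check, running the answer program on each example:
  22 -> 20 -> -20 -> -13 -> 13
  -11 -> -13 -> 13 -> 20 -> 20
  6 -> 4 -> -4 -> 3 -> 3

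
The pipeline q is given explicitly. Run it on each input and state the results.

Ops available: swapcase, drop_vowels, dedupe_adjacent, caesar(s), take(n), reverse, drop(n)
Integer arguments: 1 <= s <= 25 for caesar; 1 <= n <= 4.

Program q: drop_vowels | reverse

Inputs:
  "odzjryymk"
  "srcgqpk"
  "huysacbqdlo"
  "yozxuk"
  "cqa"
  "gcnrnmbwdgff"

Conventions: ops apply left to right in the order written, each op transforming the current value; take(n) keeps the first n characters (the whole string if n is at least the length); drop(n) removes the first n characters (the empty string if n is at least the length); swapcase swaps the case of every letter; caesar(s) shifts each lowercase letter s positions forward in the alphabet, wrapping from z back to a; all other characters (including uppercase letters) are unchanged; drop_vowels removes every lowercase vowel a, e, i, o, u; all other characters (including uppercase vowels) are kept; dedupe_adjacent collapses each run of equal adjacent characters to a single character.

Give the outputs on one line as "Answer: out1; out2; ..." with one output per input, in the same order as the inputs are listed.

"kmyyrjzd"; "kpqgcrs"; "ldqbcsyh"; "kxzy"; "qc"; "ffgdwbmnrncg"

Execution, op by op:
  "odzjryymk" -> "dzjryymk" -> "kmyyrjzd"
  "srcgqpk" -> "srcgqpk" -> "kpqgcrs"
  "huysacbqdlo" -> "hyscbqdl" -> "ldqbcsyh"
  "yozxuk" -> "yzxk" -> "kxzy"
  "cqa" -> "cq" -> "qc"
  "gcnrnmbwdgff" -> "gcnrnmbwdgff" -> "ffgdwbmnrncg"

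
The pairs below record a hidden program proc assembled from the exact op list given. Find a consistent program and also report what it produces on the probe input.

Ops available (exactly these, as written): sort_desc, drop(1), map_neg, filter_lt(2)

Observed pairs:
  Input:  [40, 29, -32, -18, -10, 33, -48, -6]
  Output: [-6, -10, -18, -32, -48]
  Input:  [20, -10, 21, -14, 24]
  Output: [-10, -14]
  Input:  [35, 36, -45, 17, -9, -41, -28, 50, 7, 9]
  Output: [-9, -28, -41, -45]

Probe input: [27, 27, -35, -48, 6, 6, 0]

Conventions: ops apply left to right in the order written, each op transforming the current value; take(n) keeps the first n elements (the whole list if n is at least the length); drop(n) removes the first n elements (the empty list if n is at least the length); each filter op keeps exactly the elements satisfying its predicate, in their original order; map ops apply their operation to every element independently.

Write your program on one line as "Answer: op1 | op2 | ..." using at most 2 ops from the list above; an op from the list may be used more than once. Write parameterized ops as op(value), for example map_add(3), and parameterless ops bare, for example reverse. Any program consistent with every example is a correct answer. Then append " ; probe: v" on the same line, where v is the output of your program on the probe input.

filter_lt(2) | sort_desc ; probe: [0, -35, -48]

Check, running the answer program on each example:
  [40, 29, -32, -18, -10, 33, -48, -6] -> [-32, -18, -10, -48, -6] -> [-6, -10, -18, -32, -48]
  [20, -10, 21, -14, 24] -> [-10, -14] -> [-10, -14]
  [35, 36, -45, 17, -9, -41, -28, 50, 7, 9] -> [-45, -9, -41, -28] -> [-9, -28, -41, -45]
  probe: [27, 27, -35, -48, 6, 6, 0] -> [-35, -48, 0] -> [0, -35, -48]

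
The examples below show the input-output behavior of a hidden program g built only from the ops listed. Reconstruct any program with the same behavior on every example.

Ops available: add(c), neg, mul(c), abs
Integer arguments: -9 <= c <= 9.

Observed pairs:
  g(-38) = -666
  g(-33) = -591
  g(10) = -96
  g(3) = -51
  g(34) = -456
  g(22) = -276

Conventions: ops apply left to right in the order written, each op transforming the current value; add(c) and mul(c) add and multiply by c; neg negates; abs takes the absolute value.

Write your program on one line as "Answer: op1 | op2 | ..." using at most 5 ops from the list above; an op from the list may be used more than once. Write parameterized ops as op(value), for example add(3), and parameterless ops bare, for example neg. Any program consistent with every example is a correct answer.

add(-5) | abs | mul(5) | add(7) | mul(-3)

Check, running the answer program on each example:
  -38 -> -43 -> 43 -> 215 -> 222 -> -666
  -33 -> -38 -> 38 -> 190 -> 197 -> -591
  10 -> 5 -> 5 -> 25 -> 32 -> -96
  3 -> -2 -> 2 -> 10 -> 17 -> -51
  34 -> 29 -> 29 -> 145 -> 152 -> -456
  22 -> 17 -> 17 -> 85 -> 92 -> -276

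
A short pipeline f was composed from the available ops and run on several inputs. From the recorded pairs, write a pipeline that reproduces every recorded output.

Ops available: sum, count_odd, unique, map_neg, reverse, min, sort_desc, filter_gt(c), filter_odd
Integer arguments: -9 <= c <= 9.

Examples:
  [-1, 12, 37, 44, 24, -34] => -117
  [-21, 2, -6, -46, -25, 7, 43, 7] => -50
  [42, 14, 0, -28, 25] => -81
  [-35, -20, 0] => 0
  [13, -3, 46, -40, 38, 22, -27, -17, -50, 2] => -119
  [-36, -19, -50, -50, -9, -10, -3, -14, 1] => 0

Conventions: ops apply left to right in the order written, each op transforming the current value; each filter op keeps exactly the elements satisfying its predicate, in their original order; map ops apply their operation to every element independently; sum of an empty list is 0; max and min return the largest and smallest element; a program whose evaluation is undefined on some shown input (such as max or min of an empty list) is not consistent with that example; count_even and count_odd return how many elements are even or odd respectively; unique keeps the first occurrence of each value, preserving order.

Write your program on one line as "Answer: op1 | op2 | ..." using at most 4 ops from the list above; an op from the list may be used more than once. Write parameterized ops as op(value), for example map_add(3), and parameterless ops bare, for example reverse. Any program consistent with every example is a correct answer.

filter_gt(4) | unique | map_neg | sum

Check, running the answer program on each example:
  [-1, 12, 37, 44, 24, -34] -> [12, 37, 44, 24] -> [12, 37, 44, 24] -> [-12, -37, -44, -24] -> -117
  [-21, 2, -6, -46, -25, 7, 43, 7] -> [7, 43, 7] -> [7, 43] -> [-7, -43] -> -50
  [42, 14, 0, -28, 25] -> [42, 14, 25] -> [42, 14, 25] -> [-42, -14, -25] -> -81
  [-35, -20, 0] -> [] -> [] -> [] -> 0
  [13, -3, 46, -40, 38, 22, -27, -17, -50, 2] -> [13, 46, 38, 22] -> [13, 46, 38, 22] -> [-13, -46, -38, -22] -> -119
  [-36, -19, -50, -50, -9, -10, -3, -14, 1] -> [] -> [] -> [] -> 0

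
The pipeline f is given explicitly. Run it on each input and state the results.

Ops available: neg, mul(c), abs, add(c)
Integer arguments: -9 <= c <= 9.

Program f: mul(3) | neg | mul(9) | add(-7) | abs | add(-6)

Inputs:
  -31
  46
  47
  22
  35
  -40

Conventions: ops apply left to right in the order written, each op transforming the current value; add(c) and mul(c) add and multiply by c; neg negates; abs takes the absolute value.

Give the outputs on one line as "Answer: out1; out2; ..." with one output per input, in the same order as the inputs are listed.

824; 1243; 1270; 595; 946; 1067

Execution, op by op:
  -31 -> -93 -> 93 -> 837 -> 830 -> 830 -> 824
  46 -> 138 -> -138 -> -1242 -> -1249 -> 1249 -> 1243
  47 -> 141 -> -141 -> -1269 -> -1276 -> 1276 -> 1270
  22 -> 66 -> -66 -> -594 -> -601 -> 601 -> 595
  35 -> 105 -> -105 -> -945 -> -952 -> 952 -> 946
  -40 -> -120 -> 120 -> 1080 -> 1073 -> 1073 -> 1067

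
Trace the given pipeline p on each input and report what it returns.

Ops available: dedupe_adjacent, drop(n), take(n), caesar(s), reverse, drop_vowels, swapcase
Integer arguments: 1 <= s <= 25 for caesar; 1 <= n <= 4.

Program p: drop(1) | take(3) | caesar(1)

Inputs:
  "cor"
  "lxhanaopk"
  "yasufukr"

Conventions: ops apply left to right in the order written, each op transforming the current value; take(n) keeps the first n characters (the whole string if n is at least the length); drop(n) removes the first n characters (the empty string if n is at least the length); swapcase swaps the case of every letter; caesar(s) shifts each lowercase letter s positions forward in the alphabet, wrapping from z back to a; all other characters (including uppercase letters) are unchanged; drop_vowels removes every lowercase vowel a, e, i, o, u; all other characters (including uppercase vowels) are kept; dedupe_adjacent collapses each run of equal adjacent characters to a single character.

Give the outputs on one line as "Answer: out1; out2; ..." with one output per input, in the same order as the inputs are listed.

Execution, op by op:
  "cor" -> "or" -> "or" -> "ps"
  "lxhanaopk" -> "xhanaopk" -> "xha" -> "yib"
  "yasufukr" -> "asufukr" -> "asu" -> "btv"

"ps"; "yib"; "btv"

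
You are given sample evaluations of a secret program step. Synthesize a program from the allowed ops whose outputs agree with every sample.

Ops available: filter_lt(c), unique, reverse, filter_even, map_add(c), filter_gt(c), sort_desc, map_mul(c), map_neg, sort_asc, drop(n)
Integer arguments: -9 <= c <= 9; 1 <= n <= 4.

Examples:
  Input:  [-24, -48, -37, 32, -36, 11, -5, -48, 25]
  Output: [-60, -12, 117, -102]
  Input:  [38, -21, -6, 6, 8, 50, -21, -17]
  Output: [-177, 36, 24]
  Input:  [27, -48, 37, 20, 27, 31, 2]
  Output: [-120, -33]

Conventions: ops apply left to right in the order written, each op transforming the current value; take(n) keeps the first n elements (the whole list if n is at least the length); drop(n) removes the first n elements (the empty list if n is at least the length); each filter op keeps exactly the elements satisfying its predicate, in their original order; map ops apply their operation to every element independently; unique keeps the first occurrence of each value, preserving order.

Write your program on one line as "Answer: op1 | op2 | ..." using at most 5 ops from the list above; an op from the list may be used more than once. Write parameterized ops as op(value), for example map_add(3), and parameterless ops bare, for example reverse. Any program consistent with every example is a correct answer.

map_add(9) | map_neg | drop(3) | drop(2) | map_mul(3)

Check, running the answer program on each example:
  [-24, -48, -37, 32, -36, 11, -5, -48, 25] -> [-15, -39, -28, 41, -27, 20, 4, -39, 34] -> [15, 39, 28, -41, 27, -20, -4, 39, -34] -> [-41, 27, -20, -4, 39, -34] -> [-20, -4, 39, -34] -> [-60, -12, 117, -102]
  [38, -21, -6, 6, 8, 50, -21, -17] -> [47, -12, 3, 15, 17, 59, -12, -8] -> [-47, 12, -3, -15, -17, -59, 12, 8] -> [-15, -17, -59, 12, 8] -> [-59, 12, 8] -> [-177, 36, 24]
  [27, -48, 37, 20, 27, 31, 2] -> [36, -39, 46, 29, 36, 40, 11] -> [-36, 39, -46, -29, -36, -40, -11] -> [-29, -36, -40, -11] -> [-40, -11] -> [-120, -33]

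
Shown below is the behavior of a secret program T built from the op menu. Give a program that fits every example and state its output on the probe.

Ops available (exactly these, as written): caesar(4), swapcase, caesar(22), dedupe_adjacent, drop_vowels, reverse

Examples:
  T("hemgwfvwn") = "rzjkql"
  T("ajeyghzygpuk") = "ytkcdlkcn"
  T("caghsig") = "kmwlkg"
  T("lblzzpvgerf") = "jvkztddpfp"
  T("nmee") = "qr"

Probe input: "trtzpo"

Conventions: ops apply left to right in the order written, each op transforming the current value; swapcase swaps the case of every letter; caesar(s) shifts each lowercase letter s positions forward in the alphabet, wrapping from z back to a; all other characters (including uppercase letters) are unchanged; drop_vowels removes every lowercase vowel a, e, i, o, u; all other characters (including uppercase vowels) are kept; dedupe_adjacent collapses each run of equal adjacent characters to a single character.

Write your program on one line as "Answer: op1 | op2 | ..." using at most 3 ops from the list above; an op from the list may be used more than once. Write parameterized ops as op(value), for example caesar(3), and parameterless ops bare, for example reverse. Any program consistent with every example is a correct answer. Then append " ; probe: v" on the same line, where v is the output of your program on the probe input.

caesar(4) | drop_vowels | reverse ; probe: "stdxvx"

Check, running the answer program on each example:
  "hemgwfvwn" -> "liqkajzar" -> "lqkjzr" -> "rzjkql"
  "ajeyghzygpuk" -> "enickldcktyo" -> "nckldckty" -> "ytkcdlkcn"
  "caghsig" -> "geklwmk" -> "gklwmk" -> "kmwlkg"
  "lblzzpvgerf" -> "pfpddtzkivj" -> "pfpddtzkvj" -> "jvkztddpfp"
  "nmee" -> "rqii" -> "rq" -> "qr"
  probe: "trtzpo" -> "xvxdts" -> "xvxdts" -> "stdxvx"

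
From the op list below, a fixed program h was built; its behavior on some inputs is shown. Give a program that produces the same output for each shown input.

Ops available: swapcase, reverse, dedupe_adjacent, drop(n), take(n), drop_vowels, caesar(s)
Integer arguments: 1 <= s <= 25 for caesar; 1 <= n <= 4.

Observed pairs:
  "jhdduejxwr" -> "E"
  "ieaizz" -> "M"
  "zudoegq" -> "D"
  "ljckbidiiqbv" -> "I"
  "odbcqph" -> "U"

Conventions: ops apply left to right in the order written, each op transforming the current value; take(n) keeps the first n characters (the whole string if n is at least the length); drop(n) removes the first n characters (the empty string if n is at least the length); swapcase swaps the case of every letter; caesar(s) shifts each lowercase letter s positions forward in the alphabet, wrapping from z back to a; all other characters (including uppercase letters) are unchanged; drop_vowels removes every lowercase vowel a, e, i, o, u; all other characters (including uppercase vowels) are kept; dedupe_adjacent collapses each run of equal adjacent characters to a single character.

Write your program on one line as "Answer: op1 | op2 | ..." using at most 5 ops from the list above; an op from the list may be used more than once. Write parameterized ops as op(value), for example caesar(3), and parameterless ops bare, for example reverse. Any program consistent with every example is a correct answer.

reverse | dedupe_adjacent | take(1) | caesar(13) | swapcase

Check, running the answer program on each example:
  "jhdduejxwr" -> "rwxjeuddhj" -> "rwxjeudhj" -> "r" -> "e" -> "E"
  "ieaizz" -> "zziaei" -> "ziaei" -> "z" -> "m" -> "M"
  "zudoegq" -> "qgeoduz" -> "qgeoduz" -> "q" -> "d" -> "D"
  "ljckbidiiqbv" -> "vbqiidibkcjl" -> "vbqidibkcjl" -> "v" -> "i" -> "I"
  "odbcqph" -> "hpqcbdo" -> "hpqcbdo" -> "h" -> "u" -> "U"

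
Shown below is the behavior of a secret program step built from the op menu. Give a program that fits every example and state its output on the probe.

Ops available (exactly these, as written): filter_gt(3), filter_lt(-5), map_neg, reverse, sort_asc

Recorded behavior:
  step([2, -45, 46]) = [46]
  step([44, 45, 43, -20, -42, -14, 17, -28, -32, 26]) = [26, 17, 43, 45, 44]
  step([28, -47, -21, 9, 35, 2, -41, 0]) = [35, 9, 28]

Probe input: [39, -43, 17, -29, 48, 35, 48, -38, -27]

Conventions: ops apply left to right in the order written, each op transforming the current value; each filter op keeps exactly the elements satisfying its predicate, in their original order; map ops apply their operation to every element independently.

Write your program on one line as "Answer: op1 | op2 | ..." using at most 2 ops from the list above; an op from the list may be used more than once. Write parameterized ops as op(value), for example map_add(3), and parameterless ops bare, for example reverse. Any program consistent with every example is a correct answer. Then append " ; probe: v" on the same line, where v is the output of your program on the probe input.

filter_gt(3) | reverse ; probe: [48, 35, 48, 17, 39]

Check, running the answer program on each example:
  [2, -45, 46] -> [46] -> [46]
  [44, 45, 43, -20, -42, -14, 17, -28, -32, 26] -> [44, 45, 43, 17, 26] -> [26, 17, 43, 45, 44]
  [28, -47, -21, 9, 35, 2, -41, 0] -> [28, 9, 35] -> [35, 9, 28]
  probe: [39, -43, 17, -29, 48, 35, 48, -38, -27] -> [39, 17, 48, 35, 48] -> [48, 35, 48, 17, 39]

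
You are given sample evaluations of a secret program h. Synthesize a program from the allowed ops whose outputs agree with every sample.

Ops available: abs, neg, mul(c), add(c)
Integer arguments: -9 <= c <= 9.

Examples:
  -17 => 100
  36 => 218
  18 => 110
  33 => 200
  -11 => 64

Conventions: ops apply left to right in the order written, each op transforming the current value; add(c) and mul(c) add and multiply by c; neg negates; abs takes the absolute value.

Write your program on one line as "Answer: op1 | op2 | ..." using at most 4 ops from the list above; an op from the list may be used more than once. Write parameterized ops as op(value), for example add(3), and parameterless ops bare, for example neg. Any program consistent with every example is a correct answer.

mul(-6) | add(-2) | abs

Check, running the answer program on each example:
  -17 -> 102 -> 100 -> 100
  36 -> -216 -> -218 -> 218
  18 -> -108 -> -110 -> 110
  33 -> -198 -> -200 -> 200
  -11 -> 66 -> 64 -> 64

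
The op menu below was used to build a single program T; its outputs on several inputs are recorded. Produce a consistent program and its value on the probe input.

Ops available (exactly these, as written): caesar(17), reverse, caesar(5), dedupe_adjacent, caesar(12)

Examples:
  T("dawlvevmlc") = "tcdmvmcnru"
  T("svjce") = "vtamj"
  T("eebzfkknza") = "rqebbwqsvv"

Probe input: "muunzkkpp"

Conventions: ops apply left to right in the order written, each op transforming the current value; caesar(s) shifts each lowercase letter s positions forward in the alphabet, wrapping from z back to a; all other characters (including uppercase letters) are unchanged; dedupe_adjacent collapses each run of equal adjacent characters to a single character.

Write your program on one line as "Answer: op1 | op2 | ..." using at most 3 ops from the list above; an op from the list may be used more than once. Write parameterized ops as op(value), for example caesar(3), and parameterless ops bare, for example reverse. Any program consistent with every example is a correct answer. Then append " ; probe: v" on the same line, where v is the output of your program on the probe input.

caesar(17) | reverse ; probe: "ggbbqelld"

Check, running the answer program on each example:
  "dawlvevmlc" -> "urncmvmdct" -> "tcdmvmcnru"
  "svjce" -> "jmatv" -> "vtamj"
  "eebzfkknza" -> "vvsqwbbeqr" -> "rqebbwqsvv"
  probe: "muunzkkpp" -> "dlleqbbgg" -> "ggbbqelld"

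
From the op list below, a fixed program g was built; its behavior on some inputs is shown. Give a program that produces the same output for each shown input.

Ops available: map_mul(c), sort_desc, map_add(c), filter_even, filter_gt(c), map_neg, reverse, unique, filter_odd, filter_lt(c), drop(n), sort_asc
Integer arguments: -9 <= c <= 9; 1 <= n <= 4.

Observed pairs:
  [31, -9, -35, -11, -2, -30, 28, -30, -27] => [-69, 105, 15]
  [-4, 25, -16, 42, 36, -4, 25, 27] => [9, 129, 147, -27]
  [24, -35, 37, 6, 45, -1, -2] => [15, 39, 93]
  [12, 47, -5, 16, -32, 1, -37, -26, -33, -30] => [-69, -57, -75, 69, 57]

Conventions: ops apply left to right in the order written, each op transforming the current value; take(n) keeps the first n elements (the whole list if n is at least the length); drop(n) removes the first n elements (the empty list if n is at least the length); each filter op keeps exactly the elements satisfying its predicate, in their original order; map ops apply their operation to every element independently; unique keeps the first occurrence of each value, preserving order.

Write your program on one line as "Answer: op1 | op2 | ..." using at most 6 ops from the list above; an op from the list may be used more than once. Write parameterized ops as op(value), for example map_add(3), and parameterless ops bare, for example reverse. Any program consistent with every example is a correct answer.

filter_even | reverse | map_add(7) | unique | map_mul(3)

Check, running the answer program on each example:
  [31, -9, -35, -11, -2, -30, 28, -30, -27] -> [-2, -30, 28, -30] -> [-30, 28, -30, -2] -> [-23, 35, -23, 5] -> [-23, 35, 5] -> [-69, 105, 15]
  [-4, 25, -16, 42, 36, -4, 25, 27] -> [-4, -16, 42, 36, -4] -> [-4, 36, 42, -16, -4] -> [3, 43, 49, -9, 3] -> [3, 43, 49, -9] -> [9, 129, 147, -27]
  [24, -35, 37, 6, 45, -1, -2] -> [24, 6, -2] -> [-2, 6, 24] -> [5, 13, 31] -> [5, 13, 31] -> [15, 39, 93]
  [12, 47, -5, 16, -32, 1, -37, -26, -33, -30] -> [12, 16, -32, -26, -30] -> [-30, -26, -32, 16, 12] -> [-23, -19, -25, 23, 19] -> [-23, -19, -25, 23, 19] -> [-69, -57, -75, 69, 57]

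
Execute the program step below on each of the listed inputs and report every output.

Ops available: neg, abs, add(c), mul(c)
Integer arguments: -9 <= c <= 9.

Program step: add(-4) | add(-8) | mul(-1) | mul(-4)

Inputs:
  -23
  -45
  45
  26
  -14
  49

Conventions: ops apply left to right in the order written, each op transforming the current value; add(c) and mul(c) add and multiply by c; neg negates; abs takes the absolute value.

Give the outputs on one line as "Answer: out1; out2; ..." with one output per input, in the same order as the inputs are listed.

Execution, op by op:
  -23 -> -27 -> -35 -> 35 -> -140
  -45 -> -49 -> -57 -> 57 -> -228
  45 -> 41 -> 33 -> -33 -> 132
  26 -> 22 -> 14 -> -14 -> 56
  -14 -> -18 -> -26 -> 26 -> -104
  49 -> 45 -> 37 -> -37 -> 148

-140; -228; 132; 56; -104; 148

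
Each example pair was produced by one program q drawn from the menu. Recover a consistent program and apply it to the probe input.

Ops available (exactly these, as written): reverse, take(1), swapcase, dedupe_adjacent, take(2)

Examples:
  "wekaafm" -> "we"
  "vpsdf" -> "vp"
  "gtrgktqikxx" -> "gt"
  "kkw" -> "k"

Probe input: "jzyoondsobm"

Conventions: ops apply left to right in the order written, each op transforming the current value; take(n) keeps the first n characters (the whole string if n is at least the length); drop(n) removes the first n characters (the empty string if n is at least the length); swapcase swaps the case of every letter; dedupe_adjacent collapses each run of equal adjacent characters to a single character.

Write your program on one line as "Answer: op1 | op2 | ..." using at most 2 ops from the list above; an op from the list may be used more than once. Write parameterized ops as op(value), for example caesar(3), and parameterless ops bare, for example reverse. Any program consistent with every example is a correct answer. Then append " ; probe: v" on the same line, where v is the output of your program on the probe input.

take(2) | dedupe_adjacent ; probe: "jz"

Check, running the answer program on each example:
  "wekaafm" -> "we" -> "we"
  "vpsdf" -> "vp" -> "vp"
  "gtrgktqikxx" -> "gt" -> "gt"
  "kkw" -> "kk" -> "k"
  probe: "jzyoondsobm" -> "jz" -> "jz"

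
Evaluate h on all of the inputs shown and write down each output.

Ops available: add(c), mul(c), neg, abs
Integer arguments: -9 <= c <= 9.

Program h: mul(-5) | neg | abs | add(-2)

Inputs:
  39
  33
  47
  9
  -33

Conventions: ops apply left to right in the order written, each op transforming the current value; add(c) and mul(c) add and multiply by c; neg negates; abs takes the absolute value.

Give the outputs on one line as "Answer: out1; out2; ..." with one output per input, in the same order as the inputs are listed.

193; 163; 233; 43; 163

Execution, op by op:
  39 -> -195 -> 195 -> 195 -> 193
  33 -> -165 -> 165 -> 165 -> 163
  47 -> -235 -> 235 -> 235 -> 233
  9 -> -45 -> 45 -> 45 -> 43
  -33 -> 165 -> -165 -> 165 -> 163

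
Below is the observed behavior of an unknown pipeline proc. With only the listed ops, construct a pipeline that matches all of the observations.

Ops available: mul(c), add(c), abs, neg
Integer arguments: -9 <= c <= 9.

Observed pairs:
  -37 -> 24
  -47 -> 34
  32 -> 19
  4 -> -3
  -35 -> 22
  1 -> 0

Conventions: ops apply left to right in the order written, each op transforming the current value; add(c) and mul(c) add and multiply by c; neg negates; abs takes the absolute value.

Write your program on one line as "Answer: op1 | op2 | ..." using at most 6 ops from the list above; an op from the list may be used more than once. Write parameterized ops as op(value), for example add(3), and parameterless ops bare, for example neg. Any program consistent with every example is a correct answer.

neg | abs | add(-7) | abs | add(-6)

Check, running the answer program on each example:
  -37 -> 37 -> 37 -> 30 -> 30 -> 24
  -47 -> 47 -> 47 -> 40 -> 40 -> 34
  32 -> -32 -> 32 -> 25 -> 25 -> 19
  4 -> -4 -> 4 -> -3 -> 3 -> -3
  -35 -> 35 -> 35 -> 28 -> 28 -> 22
  1 -> -1 -> 1 -> -6 -> 6 -> 0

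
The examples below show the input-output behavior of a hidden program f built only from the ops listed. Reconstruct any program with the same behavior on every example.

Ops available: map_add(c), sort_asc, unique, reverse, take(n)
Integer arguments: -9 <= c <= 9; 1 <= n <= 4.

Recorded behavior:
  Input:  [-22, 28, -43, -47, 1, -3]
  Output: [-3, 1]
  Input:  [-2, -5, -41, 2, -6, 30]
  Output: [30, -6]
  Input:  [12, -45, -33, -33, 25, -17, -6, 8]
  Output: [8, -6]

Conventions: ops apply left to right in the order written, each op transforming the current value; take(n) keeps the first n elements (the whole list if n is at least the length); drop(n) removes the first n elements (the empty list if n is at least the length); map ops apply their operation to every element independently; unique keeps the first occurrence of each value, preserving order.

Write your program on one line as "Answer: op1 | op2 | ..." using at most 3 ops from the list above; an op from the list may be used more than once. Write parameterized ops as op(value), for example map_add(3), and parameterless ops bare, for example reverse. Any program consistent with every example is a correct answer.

reverse | unique | take(2)

Check, running the answer program on each example:
  [-22, 28, -43, -47, 1, -3] -> [-3, 1, -47, -43, 28, -22] -> [-3, 1, -47, -43, 28, -22] -> [-3, 1]
  [-2, -5, -41, 2, -6, 30] -> [30, -6, 2, -41, -5, -2] -> [30, -6, 2, -41, -5, -2] -> [30, -6]
  [12, -45, -33, -33, 25, -17, -6, 8] -> [8, -6, -17, 25, -33, -33, -45, 12] -> [8, -6, -17, 25, -33, -45, 12] -> [8, -6]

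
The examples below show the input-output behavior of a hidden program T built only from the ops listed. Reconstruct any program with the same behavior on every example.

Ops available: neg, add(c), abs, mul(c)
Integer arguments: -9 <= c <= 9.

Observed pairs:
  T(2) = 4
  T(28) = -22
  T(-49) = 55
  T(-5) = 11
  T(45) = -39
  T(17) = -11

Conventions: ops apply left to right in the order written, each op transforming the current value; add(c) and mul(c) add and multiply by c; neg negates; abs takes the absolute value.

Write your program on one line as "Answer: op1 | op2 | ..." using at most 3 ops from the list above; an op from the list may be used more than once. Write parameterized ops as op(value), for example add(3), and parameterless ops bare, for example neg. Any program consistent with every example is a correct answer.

add(3) | add(-9) | neg

Check, running the answer program on each example:
  2 -> 5 -> -4 -> 4
  28 -> 31 -> 22 -> -22
  -49 -> -46 -> -55 -> 55
  -5 -> -2 -> -11 -> 11
  45 -> 48 -> 39 -> -39
  17 -> 20 -> 11 -> -11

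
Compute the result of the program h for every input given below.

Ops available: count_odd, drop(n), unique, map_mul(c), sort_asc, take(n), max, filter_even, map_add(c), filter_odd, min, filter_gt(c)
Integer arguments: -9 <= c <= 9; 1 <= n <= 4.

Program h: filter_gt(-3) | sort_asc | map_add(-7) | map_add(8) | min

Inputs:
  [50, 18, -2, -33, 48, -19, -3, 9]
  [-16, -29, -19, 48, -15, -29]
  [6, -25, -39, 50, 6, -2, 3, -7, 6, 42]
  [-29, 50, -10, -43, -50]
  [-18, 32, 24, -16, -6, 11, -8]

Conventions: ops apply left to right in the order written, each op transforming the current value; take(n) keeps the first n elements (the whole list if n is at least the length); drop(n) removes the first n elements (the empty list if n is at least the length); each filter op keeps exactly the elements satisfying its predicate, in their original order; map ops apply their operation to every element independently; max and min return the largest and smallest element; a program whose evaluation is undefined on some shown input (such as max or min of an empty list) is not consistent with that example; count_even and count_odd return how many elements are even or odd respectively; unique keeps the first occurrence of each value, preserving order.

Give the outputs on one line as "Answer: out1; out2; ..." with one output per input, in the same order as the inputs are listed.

-1; 49; -1; 51; 12

Execution, op by op:
  [50, 18, -2, -33, 48, -19, -3, 9] -> [50, 18, -2, 48, 9] -> [-2, 9, 18, 48, 50] -> [-9, 2, 11, 41, 43] -> [-1, 10, 19, 49, 51] -> -1
  [-16, -29, -19, 48, -15, -29] -> [48] -> [48] -> [41] -> [49] -> 49
  [6, -25, -39, 50, 6, -2, 3, -7, 6, 42] -> [6, 50, 6, -2, 3, 6, 42] -> [-2, 3, 6, 6, 6, 42, 50] -> [-9, -4, -1, -1, -1, 35, 43] -> [-1, 4, 7, 7, 7, 43, 51] -> -1
  [-29, 50, -10, -43, -50] -> [50] -> [50] -> [43] -> [51] -> 51
  [-18, 32, 24, -16, -6, 11, -8] -> [32, 24, 11] -> [11, 24, 32] -> [4, 17, 25] -> [12, 25, 33] -> 12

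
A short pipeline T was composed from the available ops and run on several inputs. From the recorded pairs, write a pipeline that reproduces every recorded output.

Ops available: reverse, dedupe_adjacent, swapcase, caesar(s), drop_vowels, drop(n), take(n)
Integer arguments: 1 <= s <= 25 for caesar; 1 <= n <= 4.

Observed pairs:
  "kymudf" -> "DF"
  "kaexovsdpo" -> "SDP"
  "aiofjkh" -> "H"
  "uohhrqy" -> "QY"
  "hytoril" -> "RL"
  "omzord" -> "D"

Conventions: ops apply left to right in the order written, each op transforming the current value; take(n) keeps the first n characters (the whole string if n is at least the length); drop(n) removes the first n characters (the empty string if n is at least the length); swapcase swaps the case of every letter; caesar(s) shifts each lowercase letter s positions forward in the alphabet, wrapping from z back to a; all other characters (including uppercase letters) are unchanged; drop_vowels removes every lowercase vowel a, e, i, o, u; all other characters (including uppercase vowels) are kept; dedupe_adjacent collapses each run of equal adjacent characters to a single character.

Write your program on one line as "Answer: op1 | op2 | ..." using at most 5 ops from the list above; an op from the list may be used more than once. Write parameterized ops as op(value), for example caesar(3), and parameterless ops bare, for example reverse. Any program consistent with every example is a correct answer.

drop_vowels | drop(2) | drop(1) | swapcase

Check, running the answer program on each example:
  "kymudf" -> "kymdf" -> "mdf" -> "df" -> "DF"
  "kaexovsdpo" -> "kxvsdp" -> "vsdp" -> "sdp" -> "SDP"
  "aiofjkh" -> "fjkh" -> "kh" -> "h" -> "H"
  "uohhrqy" -> "hhrqy" -> "rqy" -> "qy" -> "QY"
  "hytoril" -> "hytrl" -> "trl" -> "rl" -> "RL"
  "omzord" -> "mzrd" -> "rd" -> "d" -> "D"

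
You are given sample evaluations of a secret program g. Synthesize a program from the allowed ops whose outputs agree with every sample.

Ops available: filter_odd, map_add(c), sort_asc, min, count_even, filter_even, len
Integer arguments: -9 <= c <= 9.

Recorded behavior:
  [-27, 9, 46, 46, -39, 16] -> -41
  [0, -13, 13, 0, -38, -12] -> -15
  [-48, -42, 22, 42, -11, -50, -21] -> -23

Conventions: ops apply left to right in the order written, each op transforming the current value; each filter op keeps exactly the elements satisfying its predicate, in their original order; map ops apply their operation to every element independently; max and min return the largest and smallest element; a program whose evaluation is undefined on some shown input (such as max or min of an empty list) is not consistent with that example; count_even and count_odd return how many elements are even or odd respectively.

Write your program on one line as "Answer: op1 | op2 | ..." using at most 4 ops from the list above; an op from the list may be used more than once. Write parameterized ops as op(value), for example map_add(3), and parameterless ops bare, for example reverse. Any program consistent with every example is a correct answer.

filter_odd | map_add(-2) | sort_asc | min

Check, running the answer program on each example:
  [-27, 9, 46, 46, -39, 16] -> [-27, 9, -39] -> [-29, 7, -41] -> [-41, -29, 7] -> -41
  [0, -13, 13, 0, -38, -12] -> [-13, 13] -> [-15, 11] -> [-15, 11] -> -15
  [-48, -42, 22, 42, -11, -50, -21] -> [-11, -21] -> [-13, -23] -> [-23, -13] -> -23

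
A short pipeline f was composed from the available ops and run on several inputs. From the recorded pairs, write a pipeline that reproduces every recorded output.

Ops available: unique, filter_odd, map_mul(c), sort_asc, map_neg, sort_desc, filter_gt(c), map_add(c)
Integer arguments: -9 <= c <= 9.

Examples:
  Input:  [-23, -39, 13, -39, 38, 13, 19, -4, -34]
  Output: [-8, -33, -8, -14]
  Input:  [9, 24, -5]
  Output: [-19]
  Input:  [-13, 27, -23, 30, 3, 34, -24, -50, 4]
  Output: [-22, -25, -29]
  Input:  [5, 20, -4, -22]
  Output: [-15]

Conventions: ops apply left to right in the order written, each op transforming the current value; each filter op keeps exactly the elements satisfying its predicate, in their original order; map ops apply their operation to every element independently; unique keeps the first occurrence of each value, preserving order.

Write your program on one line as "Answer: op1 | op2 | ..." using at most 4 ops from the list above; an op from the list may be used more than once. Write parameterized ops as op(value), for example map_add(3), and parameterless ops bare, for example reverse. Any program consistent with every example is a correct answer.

map_add(-5) | filter_gt(2) | filter_gt(4) | map_neg

Check, running the answer program on each example:
  [-23, -39, 13, -39, 38, 13, 19, -4, -34] -> [-28, -44, 8, -44, 33, 8, 14, -9, -39] -> [8, 33, 8, 14] -> [8, 33, 8, 14] -> [-8, -33, -8, -14]
  [9, 24, -5] -> [4, 19, -10] -> [4, 19] -> [19] -> [-19]
  [-13, 27, -23, 30, 3, 34, -24, -50, 4] -> [-18, 22, -28, 25, -2, 29, -29, -55, -1] -> [22, 25, 29] -> [22, 25, 29] -> [-22, -25, -29]
  [5, 20, -4, -22] -> [0, 15, -9, -27] -> [15] -> [15] -> [-15]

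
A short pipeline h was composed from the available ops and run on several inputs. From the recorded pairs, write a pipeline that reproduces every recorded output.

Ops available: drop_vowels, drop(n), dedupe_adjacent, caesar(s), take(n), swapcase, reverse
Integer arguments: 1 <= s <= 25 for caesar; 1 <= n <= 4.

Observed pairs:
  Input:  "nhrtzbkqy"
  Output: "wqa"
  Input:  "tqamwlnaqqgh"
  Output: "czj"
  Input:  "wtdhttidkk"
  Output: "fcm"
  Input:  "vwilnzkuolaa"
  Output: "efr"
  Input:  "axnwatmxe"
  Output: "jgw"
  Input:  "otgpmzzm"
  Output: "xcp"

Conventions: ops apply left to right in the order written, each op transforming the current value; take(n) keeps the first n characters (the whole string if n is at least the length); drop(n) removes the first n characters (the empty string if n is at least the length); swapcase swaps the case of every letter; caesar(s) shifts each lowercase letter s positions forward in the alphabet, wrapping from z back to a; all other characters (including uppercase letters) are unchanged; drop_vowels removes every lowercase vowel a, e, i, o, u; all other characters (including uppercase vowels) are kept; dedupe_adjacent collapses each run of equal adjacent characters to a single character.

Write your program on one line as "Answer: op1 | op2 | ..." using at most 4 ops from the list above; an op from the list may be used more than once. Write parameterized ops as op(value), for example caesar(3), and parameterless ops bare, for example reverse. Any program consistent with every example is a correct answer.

caesar(25) | caesar(10) | take(4) | take(3)

Check, running the answer program on each example:
  "nhrtzbkqy" -> "mgqsyajpx" -> "wqaciktzh" -> "wqac" -> "wqa"
  "tqamwlnaqqgh" -> "spzlvkmzppfg" -> "czjvfuwjzzpq" -> "czjv" -> "czj"
  "wtdhttidkk" -> "vscgsshcjj" -> "fcmqccrmtt" -> "fcmq" -> "fcm"
  "vwilnzkuolaa" -> "uvhkmyjtnkzz" -> "efruwitdxujj" -> "efru" -> "efr"
  "axnwatmxe" -> "zwmvzslwd" -> "jgwfjcvgn" -> "jgwf" -> "jgw"
  "otgpmzzm" -> "nsfolyyl" -> "xcpyviiv" -> "xcpy" -> "xcp"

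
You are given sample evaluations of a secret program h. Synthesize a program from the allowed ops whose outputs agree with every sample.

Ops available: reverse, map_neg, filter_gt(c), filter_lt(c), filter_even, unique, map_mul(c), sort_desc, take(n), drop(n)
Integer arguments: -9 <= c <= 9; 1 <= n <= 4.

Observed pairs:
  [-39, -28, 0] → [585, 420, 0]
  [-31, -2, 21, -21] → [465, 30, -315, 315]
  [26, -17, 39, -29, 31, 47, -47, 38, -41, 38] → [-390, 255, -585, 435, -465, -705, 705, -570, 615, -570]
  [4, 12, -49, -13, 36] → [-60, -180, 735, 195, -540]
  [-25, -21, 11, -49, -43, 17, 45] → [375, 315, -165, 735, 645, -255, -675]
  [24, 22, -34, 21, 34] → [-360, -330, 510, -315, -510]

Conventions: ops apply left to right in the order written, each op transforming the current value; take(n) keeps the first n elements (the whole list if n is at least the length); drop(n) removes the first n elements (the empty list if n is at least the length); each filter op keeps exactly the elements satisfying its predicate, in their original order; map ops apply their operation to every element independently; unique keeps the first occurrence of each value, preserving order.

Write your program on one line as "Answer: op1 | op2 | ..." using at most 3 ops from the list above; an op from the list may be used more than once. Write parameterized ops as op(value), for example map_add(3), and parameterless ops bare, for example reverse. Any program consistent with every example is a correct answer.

map_mul(5) | map_mul(-3)

Check, running the answer program on each example:
  [-39, -28, 0] -> [-195, -140, 0] -> [585, 420, 0]
  [-31, -2, 21, -21] -> [-155, -10, 105, -105] -> [465, 30, -315, 315]
  [26, -17, 39, -29, 31, 47, -47, 38, -41, 38] -> [130, -85, 195, -145, 155, 235, -235, 190, -205, 190] -> [-390, 255, -585, 435, -465, -705, 705, -570, 615, -570]
  [4, 12, -49, -13, 36] -> [20, 60, -245, -65, 180] -> [-60, -180, 735, 195, -540]
  [-25, -21, 11, -49, -43, 17, 45] -> [-125, -105, 55, -245, -215, 85, 225] -> [375, 315, -165, 735, 645, -255, -675]
  [24, 22, -34, 21, 34] -> [120, 110, -170, 105, 170] -> [-360, -330, 510, -315, -510]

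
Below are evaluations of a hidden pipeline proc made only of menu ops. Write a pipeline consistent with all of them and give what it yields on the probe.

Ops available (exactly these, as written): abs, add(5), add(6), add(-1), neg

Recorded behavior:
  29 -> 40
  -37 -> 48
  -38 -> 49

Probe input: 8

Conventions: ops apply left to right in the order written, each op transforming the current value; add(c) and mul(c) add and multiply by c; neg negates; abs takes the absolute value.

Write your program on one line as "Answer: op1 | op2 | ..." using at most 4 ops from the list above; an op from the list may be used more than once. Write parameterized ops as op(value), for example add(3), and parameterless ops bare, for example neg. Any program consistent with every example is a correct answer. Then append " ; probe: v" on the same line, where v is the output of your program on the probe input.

abs | add(6) | add(5) ; probe: 19

Check, running the answer program on each example:
  29 -> 29 -> 35 -> 40
  -37 -> 37 -> 43 -> 48
  -38 -> 38 -> 44 -> 49
  probe: 8 -> 8 -> 14 -> 19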